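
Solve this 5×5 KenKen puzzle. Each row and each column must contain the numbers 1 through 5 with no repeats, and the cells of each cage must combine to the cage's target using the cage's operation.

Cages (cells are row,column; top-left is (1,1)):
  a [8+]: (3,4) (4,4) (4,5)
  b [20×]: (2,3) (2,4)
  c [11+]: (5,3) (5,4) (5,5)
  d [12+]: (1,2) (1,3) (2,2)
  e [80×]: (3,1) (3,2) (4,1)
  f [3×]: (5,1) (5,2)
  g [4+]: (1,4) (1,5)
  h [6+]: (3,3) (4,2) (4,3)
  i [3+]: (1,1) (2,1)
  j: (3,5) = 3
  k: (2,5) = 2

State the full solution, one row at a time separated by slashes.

2 5 4 3 1 / 1 3 5 4 2 / 5 4 1 2 3 / 4 2 3 1 5 / 3 1 2 5 4

Cage k is a single given cell, so (2,5) = 2.
Cage e needs product 80; hence (3,1) = 5.
The 3 cells of cage e must have product 80, which forces (3,2) = 4.
Cage j is given, which forces (3,5) = 3.
Cage e has product 80, leaving (4,1) = 4.
Cage i needs two cells with sum 3, leaving (1,1) = 2.
Cage g's pair has sum 4, so (1,4) = 3.
Column 5 already has 3, so (1,5) = 1.
2 is placed in row 2, which forces (2,1) = 1.
1 is placed in column 5, so (4,5) = 5.
Column 1 already has 1, so (5,1) = 3.
Row 5 now contains 3; hence (5,2) = 1.
Column 5 now contains 5, leaving (5,5) = 4.
Row 1 now contains 3; hence (1,2) = 5.
Cage d needs sum 12, leaving (1,3) = 4.
Cage d needs sum 12, which forces (2,2) = 3.
4 is placed in column 3, leaving (2,3) = 5.
5 is placed in row 2, leaving (2,4) = 4.
Column 2 already has 3, leaving (4,2) = 2.
2 is placed in row 4, leaving (4,4) = 1.
Column 3 now contains 5, which forces (5,3) = 2.
Row 5 now contains 2, which forces (5,4) = 5.
Column 3 already has 2, so (3,3) = 1.
1 is placed in column 4, leaving (3,4) = 2.
1 is placed in row 4, leaving (4,3) = 3.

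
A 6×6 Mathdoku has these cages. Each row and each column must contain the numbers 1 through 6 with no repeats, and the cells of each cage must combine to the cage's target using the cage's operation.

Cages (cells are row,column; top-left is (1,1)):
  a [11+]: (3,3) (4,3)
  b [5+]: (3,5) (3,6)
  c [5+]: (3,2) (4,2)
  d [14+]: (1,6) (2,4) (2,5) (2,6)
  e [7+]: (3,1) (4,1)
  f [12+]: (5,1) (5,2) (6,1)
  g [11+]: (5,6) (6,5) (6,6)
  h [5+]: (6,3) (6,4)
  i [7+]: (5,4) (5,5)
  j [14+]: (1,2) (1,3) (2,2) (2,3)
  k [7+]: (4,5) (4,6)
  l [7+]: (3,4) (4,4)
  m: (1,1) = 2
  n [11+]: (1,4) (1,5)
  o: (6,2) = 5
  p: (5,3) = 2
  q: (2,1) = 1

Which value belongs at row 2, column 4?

4

Cage m is given, so (1,1) = 2.
Cage q is given, which forces (2,1) = 1.
P is a freebie; hence (5,3) = 2.
O is a freebie, leaving (6,2) = 5.
The only place for 5 in column 1 is (5,1).
The only place for 6 in column 1 is (6,1).
Cage f needs sum 12, so (5,2) = 1.
The only place for 6 in row 5 is (5,6).
Column 2 needs a 6, and only (2,2) is open for it.
Cage j needs sum 14; hence (1,3) = 1.
Column 2 needs a 4, and only (1,2) is open for it.
4 is placed in row 1, leaving (1,6) = 3.
Cage j needs sum 14, so (2,3) = 3.
Column 3 already has 3; hence (6,3) = 4.
The two cells of cage h must have sum 5; hence (6,4) = 1.
The 3 cells of cage g must have sum 11, so (6,5) = 3.
Cage g needs sum 11, which forces (6,6) = 2.
The two cells of cage i must have sum 7, which forces (5,4) = 3.
3 is placed in column 5; hence (5,5) = 4.
Column 5 already has 4; hence (3,5) = 1.
The two cells of cage b must have sum 5, leaving (3,6) = 4.
The 4 cells of cage d must have sum 14, so (2,4) = 4.
Cage d has sum 14; hence (2,5) = 2.
4 is placed in column 6, so (2,6) = 5.
Row 3 already has 4; hence (3,1) = 3.
3 is placed in row 3, which forces (3,2) = 2.
Row 3 now contains 2, so (3,4) = 5.
The two cells of cage e must have sum 7; hence (4,1) = 4.
2 is placed in column 2, leaving (4,2) = 3.
5 is placed in column 4, so (4,4) = 2.
2 is placed in column 5; hence (4,5) = 6.
Column 6 already has 5, so (4,6) = 1.
5 is placed in column 4, so (1,4) = 6.
6 is placed in column 5, which forces (1,5) = 5.
5 is placed in row 3; hence (3,3) = 6.
Row 4 already has 6, leaving (4,3) = 5.
Filled in: 2 4 1 6 5 3 / 1 6 3 4 2 5 / 3 2 6 5 1 4 / 4 3 5 2 6 1 / 5 1 2 3 4 6 / 6 5 4 1 3 2.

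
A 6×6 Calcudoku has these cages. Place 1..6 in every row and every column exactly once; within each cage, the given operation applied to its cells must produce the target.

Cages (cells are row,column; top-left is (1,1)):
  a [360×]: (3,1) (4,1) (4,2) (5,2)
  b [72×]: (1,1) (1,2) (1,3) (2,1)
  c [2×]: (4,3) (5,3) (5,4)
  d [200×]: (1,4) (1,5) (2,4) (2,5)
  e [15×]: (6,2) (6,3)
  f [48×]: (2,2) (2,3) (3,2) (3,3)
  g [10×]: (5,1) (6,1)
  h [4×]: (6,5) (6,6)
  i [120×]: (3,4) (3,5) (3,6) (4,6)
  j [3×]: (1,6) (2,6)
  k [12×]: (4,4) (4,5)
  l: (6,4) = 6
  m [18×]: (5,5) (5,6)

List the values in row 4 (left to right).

6 5 1 3 4 2

Cage c needs product 2, so (4,3) = 1.
The 3 cells of cage c must have product 2; hence (5,3) = 2.
The 3 cells of cage c must have product 2; hence (5,4) = 1.
Cage l is a single given cell, leaving (6,4) = 6.
Row 5 now contains 2, which forces (5,1) = 5.
Cage g's pair has product 10, leaving (6,1) = 2.
The 4 cells of cage a must have product 360, which forces (4,2) = 5.
Column 2 already has 5; hence (6,2) = 3.
3 is placed in row 6; hence (6,3) = 5.
In row 5, 4 can only go at (5,2), so (5,2) = 4.
Column 2 needs a 6, and only (1,2) is open for it.
The only place for 6 in row 2 is (2,3).
Column 3 now contains 6, leaving (3,3) = 4.
4 is placed in column 3, leaving (1,3) = 3.
Row 1 now contains 3, which forces (1,6) = 1.
Column 6 now contains 1, leaving (2,6) = 3.
3 is placed in column 6; hence (5,6) = 6.
Column 6 now contains 1, leaving (6,6) = 4.
Row 1 already has 1, which forces (1,1) = 4.
The 4 cells of cage b must have product 72; hence (2,1) = 1.
Row 2 already has 1, so (2,2) = 2.
Column 2 already has 2, leaving (3,2) = 1.
Cage i needs product 120; hence (3,4) = 2.
The 4 cells of cage i must have product 120, so (3,5) = 6.
The 4 cells of cage i must have product 120, so (3,6) = 5.
4 is placed in column 6, leaving (4,6) = 2.
Row 5 now contains 6, so (5,5) = 3.
4 is placed in row 6; hence (6,5) = 1.
Column 4 already has 2, so (1,4) = 5.
The 4 cells of cage d must have product 200, which forces (1,5) = 2.
The 4 cells of cage d must have product 200; hence (2,4) = 4.
Cage d has product 200, which forces (2,5) = 5.
Row 3 already has 6, leaving (3,1) = 3.
Cage a needs product 360, leaving (4,1) = 6.
Cage k's pair has product 12, leaving (4,4) = 3.
3 is placed in column 5, leaving (4,5) = 4.
The full grid is 4 6 3 5 2 1 / 1 2 6 4 5 3 / 3 1 4 2 6 5 / 6 5 1 3 4 2 / 5 4 2 1 3 6 / 2 3 5 6 1 4.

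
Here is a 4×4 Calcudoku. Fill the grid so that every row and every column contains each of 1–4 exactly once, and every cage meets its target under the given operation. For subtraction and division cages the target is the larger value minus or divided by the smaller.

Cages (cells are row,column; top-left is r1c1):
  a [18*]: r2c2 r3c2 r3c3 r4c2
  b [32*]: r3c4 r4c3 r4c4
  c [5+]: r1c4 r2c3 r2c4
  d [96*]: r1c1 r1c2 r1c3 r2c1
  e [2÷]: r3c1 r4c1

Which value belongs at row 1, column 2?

4

Cage d needs product 96, so r2c1 = 4.
Cage a has product 18; hence r3c3 = 3.
Cage b has product 32, which forces r3c4 = 4.
The 3 cells of cage b must have product 32, leaving r4c3 = 4.
The 3 cells of cage b must have product 32; hence r4c4 = 2.
Cage d needs product 96, so r1c1 = 3.
Cage d needs product 96, so r1c2 = 4.
Column 3 now contains 4, leaving r1c3 = 2.
2 is placed in column 4, leaving r1c4 = 1.
Cage c needs sum 5, so r2c3 = 1.
Cage c has sum 5; hence r2c4 = 3.
Cage e's pair has quotient 2, so r3c1 = 2.
Row 3 already has 2, leaving r3c2 = 1.
Row 4 now contains 2, which forces r4c1 = 1.
1 is placed in column 2, which forces r4c2 = 3.
3 is placed in row 2; hence r2c2 = 2.
Filled in: 3 4 2 1 / 4 2 1 3 / 2 1 3 4 / 1 3 4 2.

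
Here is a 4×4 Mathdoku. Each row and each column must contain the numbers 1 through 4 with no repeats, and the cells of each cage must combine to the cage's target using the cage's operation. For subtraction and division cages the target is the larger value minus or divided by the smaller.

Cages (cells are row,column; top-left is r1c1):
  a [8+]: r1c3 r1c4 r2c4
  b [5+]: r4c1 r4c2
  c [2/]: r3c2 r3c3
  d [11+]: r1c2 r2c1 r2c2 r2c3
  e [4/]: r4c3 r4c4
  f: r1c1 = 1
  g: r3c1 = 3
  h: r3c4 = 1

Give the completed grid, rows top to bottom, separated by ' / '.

F is a freebie; hence r1c1 = 1.
G is a freebie; hence r3c1 = 3.
Cage h is a single given cell, which forces r3c4 = 1.
1 is placed in column 4; hence r4c4 = 4.
The 3 cells of cage a must have sum 8, leaving r1c3 = 3.
Cage a needs sum 8, which forces r1c4 = 2.
The 3 cells of cage a must have sum 8; hence r2c4 = 3.
4 is placed in row 4, so r4c1 = 2.
The two cells of cage b must have sum 5, so r4c2 = 3.
4 is placed in row 4, which forces r4c3 = 1.
Row 1 already has 2, leaving r1c2 = 4.
Column 1 now contains 2; hence r2c1 = 4.
Cage d has sum 11; hence r2c2 = 1.
The 4 cells of cage d must have sum 11, so r2c3 = 2.
4 is placed in column 2, which forces r3c2 = 2.
2 is placed in column 3; hence r3c3 = 4.

1 4 3 2 / 4 1 2 3 / 3 2 4 1 / 2 3 1 4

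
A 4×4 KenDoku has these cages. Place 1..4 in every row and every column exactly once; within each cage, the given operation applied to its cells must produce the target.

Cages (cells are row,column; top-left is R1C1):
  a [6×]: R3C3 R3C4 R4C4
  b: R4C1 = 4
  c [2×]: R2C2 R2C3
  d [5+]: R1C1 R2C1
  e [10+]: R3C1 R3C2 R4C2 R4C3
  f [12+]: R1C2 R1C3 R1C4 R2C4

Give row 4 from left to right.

B is a freebie; hence R4C1 = 4.
Row 2 needs a 4, and only R2C4 is open for it.
The only place for 2 in row 1 is R1C1.
Column 1 already has 2, so R2C1 = 3.
3 is placed in column 1, leaving R3C1 = 1.
The 4 cells of cage e must have sum 10, which forces R3C2 = 4.
Cage a needs product 6, leaving R4C4 = 1.
Cage f has sum 12, which forces R1C2 = 1.
The 4 cells of cage f must have sum 12, leaving R1C3 = 4.
Column 4 now contains 1, so R1C4 = 3.
1 is placed in column 2, which forces R2C2 = 2.
Row 2 already has 2; hence R2C3 = 1.
3 is placed in column 4, leaving R3C4 = 2.
Column 2 now contains 2; hence R4C2 = 3.
Row 4 already has 3, leaving R4C3 = 2.
Row 3 now contains 2; hence R3C3 = 3.
The full grid is 2 1 4 3 / 3 2 1 4 / 1 4 3 2 / 4 3 2 1.

4 3 2 1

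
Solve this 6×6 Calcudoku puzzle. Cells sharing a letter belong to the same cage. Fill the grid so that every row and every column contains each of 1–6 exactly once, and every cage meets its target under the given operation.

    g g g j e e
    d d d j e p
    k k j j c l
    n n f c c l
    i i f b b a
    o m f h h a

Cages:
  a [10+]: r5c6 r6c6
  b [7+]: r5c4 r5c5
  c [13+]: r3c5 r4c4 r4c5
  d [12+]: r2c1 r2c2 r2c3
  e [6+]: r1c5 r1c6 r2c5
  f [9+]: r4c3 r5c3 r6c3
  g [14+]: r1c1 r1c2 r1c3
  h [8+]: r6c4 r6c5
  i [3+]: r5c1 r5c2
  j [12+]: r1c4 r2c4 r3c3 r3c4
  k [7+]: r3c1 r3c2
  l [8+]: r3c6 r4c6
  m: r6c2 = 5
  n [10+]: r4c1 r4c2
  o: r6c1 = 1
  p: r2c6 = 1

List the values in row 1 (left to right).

P is a freebie, so r2c6 = 1.
Cage o is given, leaving r6c1 = 1.
M is a freebie, which forces r6c2 = 5.
Cage e has sum 6, so r1c5 = 1.
Column 1 already has 1, leaving r5c1 = 2.
Cage i needs two cells with sum 3, leaving r5c2 = 1.
The only place for 4 in row 1 is r1c4.
Column 4 already has 4, which forces r5c4 = 3.
Cage b's pair has sum 7, which forces r5c5 = 4.
Row 5 already has 4; hence r5c6 = 6.
6 is placed in column 6, leaving r6c6 = 4.
Cage f has sum 9, which forces r4c3 = 1.
6 is placed in row 5, which forces r5c3 = 5.
Cage f has sum 9, which forces r6c3 = 3.
Cage g needs sum 14, so r1c1 = 5.
Cage g has sum 14, so r1c2 = 3.
3 is placed in column 3, which forces r1c3 = 6.
Row 1 already has 3; hence r1c6 = 2.
The 4 cells of cage j must have sum 12, leaving r2c4 = 5.
Column 3 already has 5, so r3c3 = 2.
Cage j needs sum 12; hence r3c4 = 1.
The 3 cells of cage d must have sum 12, which forces r2c1 = 6.
Cage d has sum 12, so r2c2 = 2.
Column 3 already has 2, which forces r2c3 = 4.
Cage e has sum 6, which forces r2c5 = 3.
Cage k's pair has sum 7, so r3c1 = 3.
2 is placed in row 3, which forces r3c2 = 4.
3 is placed in row 3, leaving r3c6 = 5.
Column 1 now contains 6, so r4c1 = 4.
Column 2 now contains 4, leaving r4c2 = 6.
6 is placed in row 4, so r4c4 = 2.
Row 4 already has 2, which forces r4c5 = 5.
Column 6 now contains 5, leaving r4c6 = 3.
2 is placed in column 4, leaving r6c4 = 6.
6 is placed in row 6, which forces r6c5 = 2.
Row 3 already has 5; hence r3c5 = 6.
Filled in: 5 3 6 4 1 2 / 6 2 4 5 3 1 / 3 4 2 1 6 5 / 4 6 1 2 5 3 / 2 1 5 3 4 6 / 1 5 3 6 2 4.

5 3 6 4 1 2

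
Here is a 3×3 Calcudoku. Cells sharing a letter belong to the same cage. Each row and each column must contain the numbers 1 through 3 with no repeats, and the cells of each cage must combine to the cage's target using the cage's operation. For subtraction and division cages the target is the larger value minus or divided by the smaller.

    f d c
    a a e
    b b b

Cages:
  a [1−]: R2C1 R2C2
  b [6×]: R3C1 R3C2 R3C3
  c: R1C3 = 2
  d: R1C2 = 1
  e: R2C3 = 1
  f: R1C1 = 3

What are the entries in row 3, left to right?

Cage f is given, leaving R1C1 = 3.
Cage d is given, which forces R1C2 = 1.
Cage c is a single given cell, which forces R1C3 = 2.
Cage e is a single given cell, which forces R2C3 = 1.
1 is placed in column 3; hence R3C3 = 3.
Row 2 already has 1, so R2C1 = 2.
Cage a's pair has difference 1, leaving R2C2 = 3.
The 3 cells of cage b must have product 6, leaving R3C1 = 1.
3 is placed in row 3, leaving R3C2 = 2.
Filled in: 3 1 2 / 2 3 1 / 1 2 3.

1 2 3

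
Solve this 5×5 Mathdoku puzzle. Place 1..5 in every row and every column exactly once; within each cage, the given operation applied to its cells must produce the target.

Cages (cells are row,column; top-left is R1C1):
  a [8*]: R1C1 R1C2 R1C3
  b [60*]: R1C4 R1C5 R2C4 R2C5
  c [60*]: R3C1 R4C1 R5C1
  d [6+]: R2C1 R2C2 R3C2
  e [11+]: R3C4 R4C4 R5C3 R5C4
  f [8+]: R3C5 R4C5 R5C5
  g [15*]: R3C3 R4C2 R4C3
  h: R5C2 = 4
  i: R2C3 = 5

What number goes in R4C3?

1

Cage i is given, which forces R2C3 = 5.
H is a freebie, so R5C2 = 4.
Cage g needs product 15, so R4C2 = 5.
The only place for 4 in column 3 is R1C3.
Column 3 needs a 2, and only R5C3 is open for it.
The 3 cells of cage d must have sum 6; hence R3C2 = 1.
Row 3 now contains 1, leaving R3C3 = 3.
3 is placed in column 3, leaving R4C3 = 1.
The 3 cells of cage a must have product 8, which forces R1C1 = 1.
Column 2 already has 1, so R1C2 = 2.
2 is placed in column 2, leaving R2C2 = 3.
Cage f needs sum 8, which forces R5C5 = 1.
Row 2 already has 3; hence R2C1 = 2.
The 4 cells of cage b must have product 60, so R2C4 = 1.
Column 5 now contains 1, so R2C5 = 4.
Column 5 already has 4, so R3C5 = 5.
1 is placed in row 5, which forces R5C4 = 3.
Column 4 already has 3, so R1C4 = 5.
Column 5 already has 5; hence R1C5 = 3.
Row 3 already has 5, which forces R3C1 = 4.
Row 3 already has 4, so R3C4 = 2.
Cage c has product 60; hence R4C1 = 3.
Column 4 now contains 2; hence R4C4 = 4.
The 3 cells of cage f must have sum 8, so R4C5 = 2.
3 is placed in row 5, leaving R5C1 = 5.
Completed grid: 1 2 4 5 3 / 2 3 5 1 4 / 4 1 3 2 5 / 3 5 1 4 2 / 5 4 2 3 1.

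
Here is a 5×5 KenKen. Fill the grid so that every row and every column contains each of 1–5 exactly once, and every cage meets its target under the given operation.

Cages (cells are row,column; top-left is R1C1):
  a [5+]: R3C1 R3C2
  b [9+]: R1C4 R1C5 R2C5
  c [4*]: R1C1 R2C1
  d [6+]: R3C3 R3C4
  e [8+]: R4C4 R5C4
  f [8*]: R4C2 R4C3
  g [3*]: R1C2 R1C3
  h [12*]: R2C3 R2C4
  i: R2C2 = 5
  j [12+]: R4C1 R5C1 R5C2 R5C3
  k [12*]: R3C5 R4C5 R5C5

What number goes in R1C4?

2

Cage i is given, which forces R2C2 = 5.
The only place for 2 in row 2 is R2C5.
The only place for 2 in row 1 is R1C4.
Cage b needs sum 9, leaving R1C5 = 5.
The only place for 4 in row 1 is R1C1.
Column 1 now contains 4, so R2C1 = 1.
In row 4, 1 can only go at R4C5, so R4C5 = 1.
Column 4 needs a 1, and only R3C4 is open for it.
The two cells of cage d must have sum 6, leaving R3C3 = 5.
Row 3 needs a 4, and only R3C5 is open for it.
Column 5 already has 4; hence R5C5 = 3.
The two cells of cage e must have sum 8, leaving R4C4 = 3.
3 is placed in row 5, leaving R5C4 = 5.
The two cells of cage h must have product 12, which forces R2C3 = 3.
Column 4 now contains 3, leaving R2C4 = 4.
Cage j needs sum 12; hence R4C1 = 5.
5 is placed in row 5; hence R5C1 = 2.
Cage g's pair has product 3, so R1C2 = 3.
Column 3 now contains 3, so R1C3 = 1.
Column 1 now contains 2, leaving R3C1 = 3.
The two cells of cage a must have sum 5, so R3C2 = 2.
Column 2 now contains 2, leaving R4C2 = 4.
Row 4 now contains 4, so R4C3 = 2.
Column 2 now contains 4; hence R5C2 = 1.
Column 3 already has 1, which forces R5C3 = 4.
Completed grid: 4 3 1 2 5 / 1 5 3 4 2 / 3 2 5 1 4 / 5 4 2 3 1 / 2 1 4 5 3.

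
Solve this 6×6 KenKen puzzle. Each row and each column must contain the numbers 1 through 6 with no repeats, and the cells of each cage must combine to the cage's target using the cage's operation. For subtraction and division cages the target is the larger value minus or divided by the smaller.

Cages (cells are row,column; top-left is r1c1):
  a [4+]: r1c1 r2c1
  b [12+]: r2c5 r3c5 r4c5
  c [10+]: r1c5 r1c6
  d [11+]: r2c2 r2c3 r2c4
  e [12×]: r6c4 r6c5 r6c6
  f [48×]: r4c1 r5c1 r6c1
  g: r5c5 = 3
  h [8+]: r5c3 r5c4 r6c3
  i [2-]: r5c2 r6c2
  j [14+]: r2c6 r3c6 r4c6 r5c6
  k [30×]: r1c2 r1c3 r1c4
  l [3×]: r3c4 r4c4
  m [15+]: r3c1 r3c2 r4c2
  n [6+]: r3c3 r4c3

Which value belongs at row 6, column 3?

Cage g is given, so r5c5 = 3.
Row 6 needs a 5, and only r6c3 is open for it.
Column 1 needs a 5, and only r3c1 is open for it.
In row 1, 1 can only go at r1c1, so r1c1 = 1.
Column 1 now contains 1; hence r2c1 = 3.
The only place for 1 in column 2 is r2c2.
The only place for 1 in column 3 is r5c3.
Row 5 now contains 1, leaving r5c4 = 2.
The only place for 3 in column 3 is r1c3.
Cage k has product 30; hence r1c2 = 2.
Row 1 now contains 3, leaving r1c4 = 5.
In column 2, 3 can only go at r6c2, so r6c2 = 3.
Cage i's pair has difference 2; hence r5c2 = 5.
In row 6, 4 can only go at r6c1, so r6c1 = 4.
Cage f has product 48, which forces r4c1 = 2.
2 is placed in row 4, which forces r4c3 = 4.
Column 1 already has 4, which forces r5c1 = 6.
6 is placed in row 5; hence r5c6 = 4.
Cage c's pair has sum 10, so r1c5 = 4.
Column 6 already has 4, so r1c6 = 6.
Column 3 already has 4, leaving r2c3 = 6.
Cage d has sum 11, leaving r2c4 = 4.
Cage m has sum 15, which forces r3c2 = 4.
Column 3 already has 4; hence r3c3 = 2.
Row 4 now contains 4, so r4c2 = 6.
Cage b needs sum 12; hence r2c5 = 5.
The 4 cells of cage j must have sum 14, so r2c6 = 2.
Cage b has sum 12, which forces r3c5 = 6.
The 4 cells of cage j must have sum 14, so r3c6 = 3.
The 3 cells of cage b must have sum 12, leaving r4c5 = 1.
Cage j has sum 14, so r4c6 = 5.
Column 5 now contains 1, leaving r6c5 = 2.
Column 6 already has 2, which forces r6c6 = 1.
Row 3 already has 3; hence r3c4 = 1.
Row 4 already has 1, leaving r4c4 = 3.
1 is placed in row 6, which forces r6c4 = 6.
Completed grid: 1 2 3 5 4 6 / 3 1 6 4 5 2 / 5 4 2 1 6 3 / 2 6 4 3 1 5 / 6 5 1 2 3 4 / 4 3 5 6 2 1.

5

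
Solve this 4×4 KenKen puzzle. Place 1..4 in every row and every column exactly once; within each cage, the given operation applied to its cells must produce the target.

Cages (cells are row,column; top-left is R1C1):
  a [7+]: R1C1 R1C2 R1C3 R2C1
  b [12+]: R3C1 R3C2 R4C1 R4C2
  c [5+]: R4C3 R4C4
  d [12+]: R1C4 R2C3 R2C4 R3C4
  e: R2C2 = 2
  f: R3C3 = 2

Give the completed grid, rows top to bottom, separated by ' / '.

Cage a has sum 7; hence R2C1 = 1.
E is a freebie; hence R2C2 = 2.
Cage f is a single given cell, leaving R3C3 = 2.
The 4 cells of cage a must have sum 7, so R1C1 = 2.
Cage d needs sum 12, leaving R2C3 = 4.
The 4 cells of cage d must have sum 12, so R2C4 = 3.
In row 1, 4 can only go at R1C4, so R1C4 = 4.
Column 4 already has 4, so R3C4 = 1.
Cage c's pair has sum 5; hence R4C3 = 3.
Column 4 already has 4, so R4C4 = 2.
Cage a has sum 7; hence R1C2 = 3.
3 is placed in column 3; hence R1C3 = 1.
Cage b needs sum 12, which forces R3C1 = 3.
Row 3 already has 1, so R3C2 = 4.
3 is placed in row 4, leaving R4C1 = 4.
Cage b needs sum 12; hence R4C2 = 1.

2 3 1 4 / 1 2 4 3 / 3 4 2 1 / 4 1 3 2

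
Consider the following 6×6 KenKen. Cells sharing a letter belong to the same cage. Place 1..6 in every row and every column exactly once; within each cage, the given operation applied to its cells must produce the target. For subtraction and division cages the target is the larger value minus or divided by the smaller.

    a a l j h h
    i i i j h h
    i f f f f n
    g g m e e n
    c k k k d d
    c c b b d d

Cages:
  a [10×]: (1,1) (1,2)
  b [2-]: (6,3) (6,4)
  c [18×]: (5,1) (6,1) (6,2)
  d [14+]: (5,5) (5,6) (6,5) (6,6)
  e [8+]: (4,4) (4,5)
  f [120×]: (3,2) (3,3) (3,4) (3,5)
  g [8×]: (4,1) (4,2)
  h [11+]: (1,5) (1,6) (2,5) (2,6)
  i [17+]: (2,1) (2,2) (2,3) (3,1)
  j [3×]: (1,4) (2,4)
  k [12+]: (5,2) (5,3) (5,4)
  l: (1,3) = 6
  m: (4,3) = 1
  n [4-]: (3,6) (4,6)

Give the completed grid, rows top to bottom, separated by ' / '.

2 5 6 3 4 1 / 5 6 3 1 2 4 / 3 1 5 4 6 2 / 4 2 1 5 3 6 / 1 4 2 6 5 3 / 6 3 4 2 1 5

Cage l is a single given cell, so (1,3) = 6.
Cage m is a single given cell, leaving (4,3) = 1.
Row 4 needs a 6, and only (4,6) is open for it.
Cage n needs two cells with difference 4, so (3,6) = 2.
In row 3, 3 can only go at (3,1), so (3,1) = 3.
Cage c has product 18; hence (6,2) = 3.
Cage i needs sum 17, so (2,3) = 3.
3 is placed in row 2, leaving (2,4) = 1.
Column 4 already has 1; hence (1,4) = 3.
3 is placed in row 1, so (1,6) = 1.
The 4 cells of cage h must have sum 11, leaving (2,5) = 2.
Column 4 already has 3, leaving (4,4) = 5.
Row 4 now contains 5, so (4,5) = 3.
Row 1 already has 1, so (1,5) = 4.
Cage h has sum 11, leaving (2,6) = 4.
4 is placed in column 6, so (6,6) = 5.
The 4 cells of cage d must have sum 14; hence (5,5) = 5.
Column 6 already has 5, so (5,6) = 3.
Cage d needs sum 14, leaving (6,5) = 1.
Cage f has product 120; hence (3,2) = 1.
Cage f has product 120, leaving (3,3) = 5.
Cage f has product 120, so (3,4) = 4.
1 is placed in column 5, which forces (3,5) = 6.
Cage c has product 18, which forces (5,1) = 1.
Row 6 now contains 1; hence (6,1) = 6.
Row 6 now contains 6, which forces (6,4) = 2.
Column 1 already has 6, which forces (2,1) = 5.
The 4 cells of cage i must have sum 17, so (2,2) = 6.
Column 4 already has 2, which forces (5,4) = 6.
Row 6 already has 2, which forces (6,3) = 4.
Column 1 now contains 5, so (1,1) = 2.
The two cells of cage a must have product 10, so (1,2) = 5.
2 is placed in column 1, so (4,1) = 4.
Row 4 already has 4, so (4,2) = 2.
Cage k has sum 12, leaving (5,2) = 4.
Column 3 already has 4, which forces (5,3) = 2.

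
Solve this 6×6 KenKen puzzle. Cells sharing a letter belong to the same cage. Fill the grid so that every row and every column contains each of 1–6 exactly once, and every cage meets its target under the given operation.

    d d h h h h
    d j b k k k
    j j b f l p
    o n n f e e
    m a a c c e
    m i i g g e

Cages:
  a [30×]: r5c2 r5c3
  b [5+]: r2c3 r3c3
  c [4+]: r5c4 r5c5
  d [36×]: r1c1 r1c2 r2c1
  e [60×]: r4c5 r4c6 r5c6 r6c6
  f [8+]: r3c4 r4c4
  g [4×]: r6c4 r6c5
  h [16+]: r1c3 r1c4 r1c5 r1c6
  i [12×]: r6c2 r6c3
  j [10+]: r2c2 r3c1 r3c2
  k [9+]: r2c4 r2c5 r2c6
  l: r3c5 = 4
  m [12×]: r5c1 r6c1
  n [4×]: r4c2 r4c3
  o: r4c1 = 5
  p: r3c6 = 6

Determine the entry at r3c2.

Cage l is given, leaving r3c5 = 4.
Cage p is given, leaving r3c6 = 6.
Cage o is given, leaving r4c1 = 5.
Column 5 already has 4, so r6c5 = 1.
The two cells of cage c must have sum 4; hence r5c4 = 1.
Column 5 now contains 1, leaving r5c5 = 3.
Row 6 already has 1, so r6c4 = 4.
The only place for 1 in row 2 is r2c6.
Cage e needs product 60; hence r4c5 = 2.
1 is placed in column 6, which forces r4c6 = 3.
The two cells of cage f must have sum 8; hence r3c4 = 2.
Row 4 already has 3, so r4c4 = 6.
Column 4 already has 2, which forces r2c4 = 3.
Cage k has sum 9, so r2c5 = 5.
Column 4 now contains 3, so r1c4 = 5.
Column 5 now contains 5, so r1c5 = 6.
Cage d needs product 36, so r2c1 = 6.
The 3 cells of cage j must have sum 10; hence r3c2 = 5.
Cage m's pair has product 12; hence r5c1 = 4.
5 is placed in column 2; hence r5c2 = 6.
6 is placed in row 5, so r5c3 = 5.
5 is placed in row 5, which forces r5c6 = 2.
Cage m's pair has product 12; hence r6c1 = 3.
Column 2 now contains 6; hence r6c2 = 2.
2 is placed in row 6, which forces r6c3 = 6.
Column 6 now contains 2, which forces r6c6 = 5.
Column 1 now contains 3; hence r1c1 = 2.
Column 2 already has 2, which forces r1c2 = 3.
The 4 cells of cage h must have sum 16, leaving r1c3 = 1.
Column 6 now contains 2, which forces r1c6 = 4.
Column 2 already has 2, so r2c2 = 4.
Row 2 already has 4; hence r2c3 = 2.
Column 1 now contains 3, which forces r3c1 = 1.
1 is placed in column 3, which forces r3c3 = 3.
Column 2 already has 4, which forces r4c2 = 1.
1 is placed in column 3, so r4c3 = 4.
The full grid is 2 3 1 5 6 4 / 6 4 2 3 5 1 / 1 5 3 2 4 6 / 5 1 4 6 2 3 / 4 6 5 1 3 2 / 3 2 6 4 1 5.

5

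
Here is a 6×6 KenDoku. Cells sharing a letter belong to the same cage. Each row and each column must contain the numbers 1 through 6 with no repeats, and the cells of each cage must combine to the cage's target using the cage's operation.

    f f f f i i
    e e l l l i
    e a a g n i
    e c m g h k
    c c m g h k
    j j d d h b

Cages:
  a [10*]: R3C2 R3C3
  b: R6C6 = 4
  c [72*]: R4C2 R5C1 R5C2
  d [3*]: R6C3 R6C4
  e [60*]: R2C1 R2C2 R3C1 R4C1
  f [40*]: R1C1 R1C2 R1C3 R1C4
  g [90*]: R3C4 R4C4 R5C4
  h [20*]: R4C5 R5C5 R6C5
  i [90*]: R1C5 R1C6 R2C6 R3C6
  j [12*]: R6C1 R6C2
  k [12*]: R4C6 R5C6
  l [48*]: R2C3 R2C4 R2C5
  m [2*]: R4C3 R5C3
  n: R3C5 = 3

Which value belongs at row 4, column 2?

Cage n is a single given cell; hence R3C5 = 3.
Cage b is a single given cell, which forces R6C6 = 4.
The only place for 3 in row 1 is R1C6.
In row 1, 6 can only go at R1C5, so R1C5 = 6.
In row 3, 4 can only go at R3C1, so R3C1 = 4.
In row 3, 1 can only go at R3C6, so R3C6 = 1.
Column 6 already has 1, which forces R2C6 = 5.
The 4 cells of cage e must have product 60; hence R4C1 = 5.
The only place for 6 in row 3 is R3C4.
Cage l has product 48, which forces R2C3 = 6.
Column 4 already has 6, so R4C4 = 3.
The 3 cells of cage g must have product 90; hence R5C4 = 5.
3 is placed in column 4, leaving R6C4 = 1.
Row 6 already has 1, leaving R6C5 = 5.
Row 6 already has 1, so R6C3 = 3.
The only place for 4 in column 3 is R1C3.
Cage f has product 40, leaving R1C1 = 1.
The 4 cells of cage f must have product 40, so R1C2 = 5.
Row 1 now contains 4, so R1C4 = 2.
Column 1 already has 1, leaving R2C1 = 3.
Row 2 now contains 3, so R2C2 = 1.
Column 4 already has 2, so R2C4 = 4.
Row 2 now contains 4; hence R2C5 = 2.
Column 2 already has 5, so R3C2 = 2.
Row 3 now contains 2; hence R3C3 = 5.
3 is placed in column 1; hence R5C1 = 6.
Row 5 now contains 6, leaving R5C6 = 2.
Column 1 already has 6, so R6C1 = 2.
Column 2 now contains 2, leaving R6C2 = 6.
Column 2 already has 6, leaving R4C2 = 4.
The two cells of cage m must have product 2, leaving R4C3 = 2.
Row 4 already has 4; hence R4C5 = 1.
2 is placed in column 6, so R4C6 = 6.
Cage c needs product 72, leaving R5C2 = 3.
2 is placed in row 5, which forces R5C3 = 1.
Column 5 already has 1, which forces R5C5 = 4.
Completed grid: 1 5 4 2 6 3 / 3 1 6 4 2 5 / 4 2 5 6 3 1 / 5 4 2 3 1 6 / 6 3 1 5 4 2 / 2 6 3 1 5 4.

4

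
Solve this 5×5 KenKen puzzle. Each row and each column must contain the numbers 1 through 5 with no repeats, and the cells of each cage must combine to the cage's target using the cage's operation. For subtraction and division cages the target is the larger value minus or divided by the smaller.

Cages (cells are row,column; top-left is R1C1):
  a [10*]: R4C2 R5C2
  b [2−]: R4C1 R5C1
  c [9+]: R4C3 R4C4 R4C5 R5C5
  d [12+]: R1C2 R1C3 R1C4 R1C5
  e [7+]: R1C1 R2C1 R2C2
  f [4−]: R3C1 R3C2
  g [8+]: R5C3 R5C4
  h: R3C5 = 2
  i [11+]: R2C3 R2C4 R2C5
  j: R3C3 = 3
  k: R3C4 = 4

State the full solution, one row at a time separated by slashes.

J is a freebie, leaving R3C3 = 3.
Cage k is given, so R3C4 = 4.
Cage h is a single given cell; hence R3C5 = 2.
Column 3 already has 3, which forces R5C3 = 5.
Row 5 now contains 5, leaving R5C4 = 3.
3 is placed in row 5, which forces R5C5 = 1.
Cage a's pair has product 10; hence R4C2 = 5.
Row 4 already has 5, so R4C5 = 3.
Row 5 now contains 5; hence R5C2 = 2.
Cage f needs two cells with difference 4, leaving R3C1 = 5.
5 is placed in column 2, leaving R3C2 = 1.
Cage b's pair has difference 2, leaving R4C1 = 2.
Cage c has sum 9; hence R4C3 = 4.
Cage c needs sum 9, so R4C4 = 1.
Row 5 now contains 2, which forces R5C1 = 4.
Cage e needs sum 7, so R1C1 = 3.
1 is placed in column 2, which forces R1C2 = 4.
Cage d has sum 12, leaving R1C3 = 1.
Cage d needs sum 12; hence R1C4 = 2.
Cage d needs sum 12, so R1C5 = 5.
Column 1 already has 4, so R2C1 = 1.
The 3 cells of cage e must have sum 7, leaving R2C2 = 3.
Column 3 already has 4; hence R2C3 = 2.
Cage i needs sum 11, so R2C4 = 5.
Cage i has sum 11, which forces R2C5 = 4.

3 4 1 2 5 / 1 3 2 5 4 / 5 1 3 4 2 / 2 5 4 1 3 / 4 2 5 3 1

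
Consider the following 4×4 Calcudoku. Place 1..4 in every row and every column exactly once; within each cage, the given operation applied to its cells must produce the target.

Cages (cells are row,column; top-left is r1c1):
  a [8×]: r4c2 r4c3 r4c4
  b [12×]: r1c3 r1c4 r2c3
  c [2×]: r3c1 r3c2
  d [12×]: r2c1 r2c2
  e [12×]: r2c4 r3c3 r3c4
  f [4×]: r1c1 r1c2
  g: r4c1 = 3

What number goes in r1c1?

1

Cage g is a single given cell, leaving r4c1 = 3.
3 is placed in column 1, leaving r2c1 = 4.
Cage d needs two cells with product 12, which forces r2c2 = 3.
4 is placed in column 1, so r1c1 = 1.
Cage f's pair has product 4, leaving r1c2 = 4.
Row 1 now contains 4, so r1c3 = 3.
Row 1 already has 3, so r1c4 = 2.
Column 4 now contains 2; hence r2c4 = 1.
Column 1 already has 1, leaving r3c1 = 2.
Row 3 already has 2; hence r3c2 = 1.
Row 3 already has 2, so r3c3 = 4.
Row 3 already has 4, so r3c4 = 3.
Column 2 now contains 1, which forces r4c2 = 2.
2 is placed in row 4, which forces r4c3 = 1.
Column 4 already has 1; hence r4c4 = 4.
Row 2 now contains 1; hence r2c3 = 2.
The full grid is 1 4 3 2 / 4 3 2 1 / 2 1 4 3 / 3 2 1 4.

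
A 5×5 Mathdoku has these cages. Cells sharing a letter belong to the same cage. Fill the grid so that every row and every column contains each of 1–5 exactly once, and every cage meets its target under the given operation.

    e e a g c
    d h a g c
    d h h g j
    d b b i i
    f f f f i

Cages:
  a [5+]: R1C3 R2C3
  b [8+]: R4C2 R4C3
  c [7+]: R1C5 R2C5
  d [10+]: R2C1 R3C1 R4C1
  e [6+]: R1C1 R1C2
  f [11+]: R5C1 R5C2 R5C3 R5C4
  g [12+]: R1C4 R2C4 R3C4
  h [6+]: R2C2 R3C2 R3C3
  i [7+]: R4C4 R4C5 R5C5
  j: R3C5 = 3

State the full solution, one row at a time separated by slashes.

Cage j is a single given cell, leaving R3C5 = 3.
In row 5, 4 can only go at R5C5, so R5C5 = 4.
The only place for 4 in row 4 is R4C1.
In column 1, 3 can only go at R5C1, so R5C1 = 3.
Column 1 needs a 2, and only R1C1 is open for it.
Cage e needs two cells with sum 6; hence R1C2 = 4.
Row 1 already has 2; hence R1C5 = 5.
The two cells of cage c must have sum 7, which forces R2C5 = 2.
2 is placed in column 5, so R4C5 = 1.
Cage a needs two cells with sum 5, leaving R1C3 = 1.
Row 1 now contains 5, which forces R1C4 = 3.
Cage h has sum 6, leaving R2C2 = 3.
Cage a's pair has sum 5, which forces R2C3 = 4.
Row 2 now contains 4; hence R2C4 = 5.
Column 3 now contains 1; hence R3C3 = 2.
Column 4 now contains 5, which forces R3C4 = 4.
Column 2 now contains 3, which forces R4C2 = 5.
Row 4 already has 5, which forces R4C3 = 3.
1 is placed in row 4, so R4C4 = 2.
2 is placed in column 3, which forces R5C3 = 5.
2 is placed in column 4, leaving R5C4 = 1.
Row 2 now contains 5, so R2C1 = 1.
Cage d has sum 10, so R3C1 = 5.
Row 3 now contains 2, leaving R3C2 = 1.
1 is placed in row 5; hence R5C2 = 2.

2 4 1 3 5 / 1 3 4 5 2 / 5 1 2 4 3 / 4 5 3 2 1 / 3 2 5 1 4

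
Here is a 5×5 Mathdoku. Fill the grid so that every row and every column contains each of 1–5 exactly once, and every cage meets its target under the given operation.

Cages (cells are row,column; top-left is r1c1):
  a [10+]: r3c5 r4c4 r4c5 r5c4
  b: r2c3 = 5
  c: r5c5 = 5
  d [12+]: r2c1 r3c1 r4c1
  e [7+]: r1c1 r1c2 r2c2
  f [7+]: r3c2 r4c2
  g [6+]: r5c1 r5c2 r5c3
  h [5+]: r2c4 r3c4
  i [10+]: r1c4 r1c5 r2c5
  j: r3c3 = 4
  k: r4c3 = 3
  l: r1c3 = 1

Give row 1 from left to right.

2 4 1 5 3

L is a freebie; hence r1c3 = 1.
Cage b is given, which forces r2c3 = 5.
J is a freebie, so r3c3 = 4.
K is a freebie, leaving r4c3 = 3.
Column 3 now contains 3, leaving r5c3 = 2.
Cage c is given, leaving r5c5 = 5.
The only place for 5 in row 1 is r1c4.
In row 5, 4 can only go at r5c4, so r5c4 = 4.
In row 2, 4 can only go at r2c1, so r2c1 = 4.
4 is placed in column 1, so r1c1 = 2.
Cage d needs sum 12, which forces r3c1 = 3.
Row 3 now contains 3, which forces r3c4 = 2.
Row 3 now contains 3, so r3c5 = 1.
4 is placed in column 1, so r4c1 = 5.
Column 4 already has 2, so r4c4 = 1.
Column 1 already has 3; hence r5c1 = 1.
Row 5 already has 1; hence r5c2 = 3.
Column 2 now contains 3; hence r1c2 = 4.
The 3 cells of cage i must have sum 10, which forces r1c5 = 3.
Cage e needs sum 7, leaving r2c2 = 1.
Column 4 already has 2, which forces r2c4 = 3.
The 3 cells of cage i must have sum 10, which forces r2c5 = 2.
Row 3 already has 2, which forces r3c2 = 5.
Cage f's pair has sum 7, so r4c2 = 2.
Cage a needs sum 10, which forces r4c5 = 4.
Completed grid: 2 4 1 5 3 / 4 1 5 3 2 / 3 5 4 2 1 / 5 2 3 1 4 / 1 3 2 4 5.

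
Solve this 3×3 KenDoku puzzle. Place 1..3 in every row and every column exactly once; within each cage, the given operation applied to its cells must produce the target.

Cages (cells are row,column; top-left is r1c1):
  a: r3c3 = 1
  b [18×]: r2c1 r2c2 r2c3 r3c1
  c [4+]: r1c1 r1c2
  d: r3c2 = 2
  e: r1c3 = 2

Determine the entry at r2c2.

E is a freebie; hence r1c3 = 2.
Cage b has product 18; hence r3c1 = 3.
D is a freebie; hence r3c2 = 2.
Cage a is a single given cell, so r3c3 = 1.
Column 1 already has 3, so r1c1 = 1.
The two cells of cage c must have sum 4, so r1c2 = 3.
Cage b needs product 18, leaving r2c1 = 2.
Cage b has product 18, which forces r2c2 = 1.
Column 3 now contains 1, so r2c3 = 3.
Filled in: 1 3 2 / 2 1 3 / 3 2 1.

1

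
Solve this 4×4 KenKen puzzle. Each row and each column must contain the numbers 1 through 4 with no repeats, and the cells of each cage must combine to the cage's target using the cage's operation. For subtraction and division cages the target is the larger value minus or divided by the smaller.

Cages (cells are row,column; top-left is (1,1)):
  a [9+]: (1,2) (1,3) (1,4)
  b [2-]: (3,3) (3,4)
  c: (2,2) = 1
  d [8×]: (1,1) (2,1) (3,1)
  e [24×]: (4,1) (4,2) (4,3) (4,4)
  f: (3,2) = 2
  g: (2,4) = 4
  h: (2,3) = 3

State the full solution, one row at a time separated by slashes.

Cage c is given, which forces (2,2) = 1.
Cage h is given, which forces (2,3) = 3.
Cage g is a single given cell, which forces (2,4) = 4.
Cage f is given; hence (3,2) = 2.
Row 2 already has 4; hence (2,1) = 2.
Cage b needs two cells with difference 2, which forces (3,3) = 1.
The two cells of cage b must have difference 2, which forces (3,4) = 3.
The 3 cells of cage d must have product 8, which forces (1,1) = 1.
Cage a has sum 9, so (1,2) = 3.
Cage a needs sum 9, so (1,3) = 4.
Column 4 already has 3, so (1,4) = 2.
1 is placed in row 3, so (3,1) = 4.
Column 1 now contains 4; hence (4,1) = 3.
Column 2 already has 3, leaving (4,2) = 4.
4 is placed in column 3, which forces (4,3) = 2.
2 is placed in column 4, which forces (4,4) = 1.

1 3 4 2 / 2 1 3 4 / 4 2 1 3 / 3 4 2 1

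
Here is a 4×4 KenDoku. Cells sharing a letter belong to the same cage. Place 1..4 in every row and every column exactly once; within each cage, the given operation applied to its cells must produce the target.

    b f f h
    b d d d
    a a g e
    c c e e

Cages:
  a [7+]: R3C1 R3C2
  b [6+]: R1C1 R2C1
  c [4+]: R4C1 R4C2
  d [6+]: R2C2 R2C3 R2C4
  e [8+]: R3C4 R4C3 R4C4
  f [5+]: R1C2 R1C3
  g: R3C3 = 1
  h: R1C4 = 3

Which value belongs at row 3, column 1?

H is a freebie, so R1C4 = 3.
G is a freebie, leaving R3C3 = 1.
Cage f needs two cells with sum 5, which forces R1C2 = 1.
The two cells of cage f must have sum 5, so R1C3 = 4.
1 is placed in column 2, which forces R4C2 = 3.
Row 4 now contains 3, which forces R4C3 = 2.
Row 1 already has 4, which forces R1C1 = 2.
Cage b's pair has sum 6, leaving R2C1 = 4.
Column 2 already has 3, leaving R2C2 = 2.
Column 3 already has 2; hence R2C3 = 3.
The 3 cells of cage d must have sum 6, so R2C4 = 1.
Cage a's pair has sum 7, so R3C1 = 3.
Column 2 already has 3; hence R3C2 = 4.
The 3 cells of cage e must have sum 8, so R3C4 = 2.
Row 4 now contains 3, leaving R4C1 = 1.
Cage e needs sum 8; hence R4C4 = 4.
The full grid is 2 1 4 3 / 4 2 3 1 / 3 4 1 2 / 1 3 2 4.

3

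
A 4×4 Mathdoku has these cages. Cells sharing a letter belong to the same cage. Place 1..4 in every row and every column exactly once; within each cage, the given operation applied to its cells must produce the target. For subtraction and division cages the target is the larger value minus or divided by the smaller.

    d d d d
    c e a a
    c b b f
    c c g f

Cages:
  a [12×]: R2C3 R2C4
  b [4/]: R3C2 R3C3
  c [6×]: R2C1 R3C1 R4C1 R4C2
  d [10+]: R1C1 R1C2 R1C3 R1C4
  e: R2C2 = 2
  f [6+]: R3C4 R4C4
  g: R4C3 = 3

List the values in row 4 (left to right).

2 1 3 4

Cage e is a single given cell, leaving R2C2 = 2.
Cage c has product 6, which forces R4C2 = 1.
G is a freebie; hence R4C3 = 3.
Column 3 now contains 3; hence R2C3 = 4.
Cage a's pair has product 12, which forces R2C4 = 3.
Column 2 now contains 1, leaving R3C2 = 4.
Cage b needs two cells with quotient 4; hence R3C3 = 1.
Row 3 already has 4, which forces R3C4 = 2.
3 is placed in row 4, leaving R4C1 = 2.
Column 4 already has 2, leaving R4C4 = 4.
Cage d has sum 10, leaving R1C1 = 4.
Column 2 now contains 4, leaving R1C2 = 3.
Column 3 now contains 1, leaving R1C3 = 2.
Column 4 already has 4, leaving R1C4 = 1.
3 is placed in row 2; hence R2C1 = 1.
1 is placed in row 3, leaving R3C1 = 3.
Filled in: 4 3 2 1 / 1 2 4 3 / 3 4 1 2 / 2 1 3 4.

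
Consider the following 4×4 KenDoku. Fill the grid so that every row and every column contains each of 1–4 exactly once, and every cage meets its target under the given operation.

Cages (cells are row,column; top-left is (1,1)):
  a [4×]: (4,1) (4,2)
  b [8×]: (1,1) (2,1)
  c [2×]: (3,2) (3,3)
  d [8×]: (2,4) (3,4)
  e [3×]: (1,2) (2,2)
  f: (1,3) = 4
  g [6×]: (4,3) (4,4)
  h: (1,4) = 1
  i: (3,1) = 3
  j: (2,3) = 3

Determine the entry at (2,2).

Cage f is a single given cell, leaving (1,3) = 4.
Cage h is a single given cell, which forces (1,4) = 1.
Cage j is given, leaving (2,3) = 3.
I is a freebie; hence (3,1) = 3.
Column 3 now contains 3, leaving (4,3) = 2.
2 is placed in row 4; hence (4,4) = 3.
4 is placed in row 1, so (1,1) = 2.
Row 1 already has 1; hence (1,2) = 3.
Cage b's pair has product 8; hence (2,1) = 4.
3 is placed in row 2, which forces (2,2) = 1.
Row 2 now contains 4, leaving (2,4) = 2.
Cage c's pair has product 2, leaving (3,2) = 2.
Column 3 now contains 2, leaving (3,3) = 1.
2 is placed in column 4, so (3,4) = 4.
Column 1 now contains 4, leaving (4,1) = 1.
Column 2 now contains 1; hence (4,2) = 4.
The full grid is 2 3 4 1 / 4 1 3 2 / 3 2 1 4 / 1 4 2 3.

1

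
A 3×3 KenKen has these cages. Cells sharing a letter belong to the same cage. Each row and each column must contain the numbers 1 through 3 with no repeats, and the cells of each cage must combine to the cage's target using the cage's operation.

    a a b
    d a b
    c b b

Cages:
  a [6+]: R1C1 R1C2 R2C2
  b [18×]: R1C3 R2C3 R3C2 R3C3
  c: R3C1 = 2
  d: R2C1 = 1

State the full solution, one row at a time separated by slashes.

Cage d is a single given cell, so R2C1 = 1.
Cage c is given, which forces R3C1 = 2.
Cage b needs product 18, so R3C2 = 3.
2 is placed in row 3, which forces R3C3 = 1.
Column 1 already has 2, leaving R1C1 = 3.
The 3 cells of cage a must have sum 6, leaving R1C2 = 1.
Row 1 already has 3, so R1C3 = 2.
Column 2 now contains 3, which forces R2C2 = 2.
Column 3 already has 2; hence R2C3 = 3.

3 1 2 / 1 2 3 / 2 3 1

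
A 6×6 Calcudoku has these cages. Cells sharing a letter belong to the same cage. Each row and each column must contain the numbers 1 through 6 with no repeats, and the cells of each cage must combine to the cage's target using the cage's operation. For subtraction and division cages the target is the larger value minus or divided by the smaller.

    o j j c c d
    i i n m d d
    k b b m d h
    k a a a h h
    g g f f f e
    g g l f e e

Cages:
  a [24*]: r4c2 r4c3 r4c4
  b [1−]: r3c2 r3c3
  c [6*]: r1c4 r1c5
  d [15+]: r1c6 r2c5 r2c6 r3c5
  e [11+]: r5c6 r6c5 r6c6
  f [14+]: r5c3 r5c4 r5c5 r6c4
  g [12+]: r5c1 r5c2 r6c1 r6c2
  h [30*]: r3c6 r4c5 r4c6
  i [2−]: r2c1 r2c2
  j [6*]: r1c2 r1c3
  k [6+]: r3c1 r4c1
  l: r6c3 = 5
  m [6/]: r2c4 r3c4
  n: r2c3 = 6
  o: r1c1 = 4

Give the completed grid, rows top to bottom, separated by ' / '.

O is a freebie, leaving r1c1 = 4.
Cage n is a single given cell; hence r2c3 = 6.
Row 2 already has 6, so r2c4 = 1.
Column 4 now contains 1; hence r3c4 = 6.
L is a freebie, leaving r6c3 = 5.
In row 1, 5 can only go at r1c6, so r1c6 = 5.
Cage h needs product 30, leaving r4c5 = 5.
Cage k's pair has sum 6; hence r3c1 = 5.
Row 4 already has 5; hence r4c1 = 1.
The only place for 1 in row 1 is r1c3.
Cage j's pair has product 6, so r1c2 = 6.
Row 2 needs a 5, and only r2c2 is open for it.
Cage i needs two cells with difference 2; hence r2c1 = 3.
Row 2 already has 3, leaving r2c6 = 4.
Row 2 already has 4, so r2c5 = 2.
Cage d has sum 15, leaving r3c5 = 4.
Cage c's pair has product 6, so r1c4 = 2.
Column 5 already has 2, leaving r1c5 = 3.
Column 5 now contains 3, so r6c5 = 6.
The 4 cells of cage g must have sum 12, so r5c1 = 6.
Cage f needs sum 14, which forces r5c3 = 4.
The 4 cells of cage f must have sum 14; hence r5c4 = 5.
Column 5 already has 6, so r5c5 = 1.
Row 6 now contains 6, which forces r6c1 = 2.
Cage f needs sum 14, which forces r6c4 = 4.
Row 6 now contains 2; hence r6c6 = 3.
Cage h needs product 30, so r3c6 = 1.
Cage a has product 24; hence r4c2 = 4.
The 3 cells of cage a must have product 24, which forces r4c3 = 2.
4 is placed in column 4, so r4c4 = 3.
Cage h needs product 30; hence r4c6 = 6.
1 is placed in row 5, so r5c2 = 3.
Column 6 now contains 3, leaving r5c6 = 2.
3 is placed in row 6, leaving r6c2 = 1.
Column 2 now contains 3; hence r3c2 = 2.
Column 3 now contains 2; hence r3c3 = 3.

4 6 1 2 3 5 / 3 5 6 1 2 4 / 5 2 3 6 4 1 / 1 4 2 3 5 6 / 6 3 4 5 1 2 / 2 1 5 4 6 3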